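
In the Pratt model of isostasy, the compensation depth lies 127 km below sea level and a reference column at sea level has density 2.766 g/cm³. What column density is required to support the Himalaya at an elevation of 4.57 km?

Pratt balance: ρ_ref D = ρ (D + h).
ρ = ρ_ref D/(D + h) = 2.766 × 127 km/(127 km + 4.57 km) = 2.67 g/cm³.

2.67 g/cm³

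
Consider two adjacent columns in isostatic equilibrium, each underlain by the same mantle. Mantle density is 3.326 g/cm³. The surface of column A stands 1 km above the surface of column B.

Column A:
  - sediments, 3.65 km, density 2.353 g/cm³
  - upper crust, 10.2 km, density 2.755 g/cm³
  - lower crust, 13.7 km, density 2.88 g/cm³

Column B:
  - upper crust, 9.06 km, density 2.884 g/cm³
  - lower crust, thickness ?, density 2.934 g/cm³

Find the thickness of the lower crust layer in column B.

20.8 km

Take the compensation level at the base of the deeper column (depth z_c below the surface of column A) and equate Σ ρ_i t_i down to z_c; mantle fills any gap and the z_c terms cancel.
Column A: 3.65×2.353 + 10.2×2.755 + 13.7×2.88 + (z_c − 27.55)×3.326
Column B: 1×0 + 9.06×2.884 + x×2.934 + (z_c − 1 − 9.06 − x)×3.326
The z_c×3.326 term appears on both sides and cancels. Collect the known terms of each column as K = Σ(ρt)_known − 3.326 × (depth of known layers): K_A = 76.14545 − 3.326×27.55 = −15.48585; K_B = 26.12904 − 3.326×(1 + 9.06) = −7.33052.
Balance: K_A = K_B − x×(3.326 − 2.934), so x = (K_B − K_A)/(3.326 − 2.934) = 8.15533/0.392 = 20.8 km.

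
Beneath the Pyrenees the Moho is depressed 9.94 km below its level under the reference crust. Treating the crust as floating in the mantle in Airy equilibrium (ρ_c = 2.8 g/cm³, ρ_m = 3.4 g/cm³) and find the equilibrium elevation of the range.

2.13 km

Equating mass per unit area of the two columns: ρ_c h = (ρ_m − ρ_c) r.
h = r (ρ_m − ρ_c) / ρ_c = 9.94 km × (3.4 − 2.8) / 2.8 = 2.13 km.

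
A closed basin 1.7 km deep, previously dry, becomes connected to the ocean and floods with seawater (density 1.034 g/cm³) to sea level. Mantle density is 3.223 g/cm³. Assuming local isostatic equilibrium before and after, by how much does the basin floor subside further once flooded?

After flooding the water column is d + s deep. Its weight must equal the weight of mantle displaced by the extra subsidence s: (d + s) ρ_w = s ρ_m.
s = d ρ_w / (ρ_m − ρ_w) = 1.7 km × 1.034/(3.223 − 1.034) = 0.803 km.

0.803 km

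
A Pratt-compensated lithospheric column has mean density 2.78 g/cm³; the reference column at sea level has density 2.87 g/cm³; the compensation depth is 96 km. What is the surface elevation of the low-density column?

ρ_ref D = ρ (D + h) → h = D (ρ_ref − ρ)/ρ.
h = 96 km × (2.87 − 2.78)/2.78 = 3.11 km.

3.11 km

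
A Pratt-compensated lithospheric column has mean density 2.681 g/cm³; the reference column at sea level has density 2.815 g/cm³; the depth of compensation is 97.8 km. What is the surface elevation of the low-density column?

ρ_ref D = ρ (D + h) → h = D (ρ_ref − ρ)/ρ.
h = 97.8 km × (2.815 − 2.681)/2.681 = 4.89 km.

4.89 km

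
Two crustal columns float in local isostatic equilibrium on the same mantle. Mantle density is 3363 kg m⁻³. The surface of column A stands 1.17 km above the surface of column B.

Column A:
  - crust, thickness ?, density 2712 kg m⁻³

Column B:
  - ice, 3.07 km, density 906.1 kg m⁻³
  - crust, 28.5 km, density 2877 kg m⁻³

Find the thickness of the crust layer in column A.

38.9 km

Take the compensation level at the base of the deeper column (depth z_c below the surface of column A) and equate Σ ρ_i t_i down to z_c; mantle fills any gap and the z_c terms cancel.
Column A: x×2712 + (z_c − 0 − x)×3363
Column B: 1.17×0 + 3.07×906.1 + 28.5×2877 + (z_c − 1.17 − 31.57)×3363
The z_c×3363 term appears on both sides and cancels. Collect the known terms of each column as K = Σ(ρt)_known − 3363 × (depth of known layers): K_A = 0 − 3363×0 = 0; K_B = 84776.227 − 3363×(1.17 + 31.57) = −25328.393.
Balance: K_A − x×(3363 − 2712) = K_B, so x = (K_A − K_B)/(3363 − 2712) = 25328.4/651 = 38.9 km.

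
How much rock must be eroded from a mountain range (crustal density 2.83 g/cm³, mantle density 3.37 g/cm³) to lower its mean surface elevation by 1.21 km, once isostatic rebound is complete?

Net drop Δ = e − u = e − e ρ_c/ρ_m = e (ρ_m − ρ_c)/ρ_m.
e = Δ ρ_m/(ρ_m − ρ_c) = 1.21 km × 3.37/0.54 = 7.55 km.

7.55 km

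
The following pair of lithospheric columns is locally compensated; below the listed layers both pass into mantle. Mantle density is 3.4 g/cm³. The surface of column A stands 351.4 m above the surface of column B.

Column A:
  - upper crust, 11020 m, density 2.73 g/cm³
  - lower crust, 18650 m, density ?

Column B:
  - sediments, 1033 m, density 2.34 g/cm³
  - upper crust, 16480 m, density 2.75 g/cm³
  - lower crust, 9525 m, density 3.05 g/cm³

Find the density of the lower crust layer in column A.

2.92 g/cm³

Take the compensation level at the base of the deeper column (depth z_c below the surface of column A) and equate Σ ρ_i t_i down to z_c; mantle fills any gap and the z_c terms cancel.
Column A: 11020×2.73 + 18650×ρ + (z_c − 29670)×3.4
Column B: 351.4×0 + 1033×2.34 + 16480×2.75 + 9525×3.05 + (z_c − 351.4 − 27038)×3.4
The z_c×3.4 term appears on both sides and cancels. Collect the known terms of each column as K = Σ(ρt)_known − 3.4 × (depth of known layers): K_A = 30084.6 − 3.4×29670 = −70793.4; K_B = 76788.47 − 3.4×(351.4 + 27038) = −16335.49.
Balance: K_A + 18650×ρ = K_B, so ρ = (K_B − K_A)/18650 = 54457.9/18650 = 2.92 g/cm³.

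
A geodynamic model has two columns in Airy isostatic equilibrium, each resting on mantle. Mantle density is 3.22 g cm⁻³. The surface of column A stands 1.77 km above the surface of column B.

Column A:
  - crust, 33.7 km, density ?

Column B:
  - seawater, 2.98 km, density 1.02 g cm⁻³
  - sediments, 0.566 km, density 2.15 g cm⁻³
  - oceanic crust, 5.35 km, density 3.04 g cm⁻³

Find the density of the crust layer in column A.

2.81 g cm⁻³

Take the compensation level at the base of the deeper column (depth z_c below the surface of column A) and equate Σ ρ_i t_i down to z_c; mantle fills any gap and the z_c terms cancel.
Column A: 33.7×ρ + (z_c − 33.7)×3.22
Column B: 1.77×0 + 2.98×1.02 + 0.566×2.15 + 5.35×3.04 + (z_c − 1.77 − 8.896)×3.22
The z_c×3.22 term appears on both sides and cancels. Collect the known terms of each column as K = Σ(ρt)_known − 3.22 × (depth of known layers): K_A = 0 − 3.22×33.7 = −108.514; K_B = 20.5205 − 3.22×(1.77 + 8.896) = −13.82402.
Balance: K_A + 33.7×ρ = K_B, so ρ = (K_B − K_A)/33.7 = 94.69/33.7 = 2.81 g cm⁻³.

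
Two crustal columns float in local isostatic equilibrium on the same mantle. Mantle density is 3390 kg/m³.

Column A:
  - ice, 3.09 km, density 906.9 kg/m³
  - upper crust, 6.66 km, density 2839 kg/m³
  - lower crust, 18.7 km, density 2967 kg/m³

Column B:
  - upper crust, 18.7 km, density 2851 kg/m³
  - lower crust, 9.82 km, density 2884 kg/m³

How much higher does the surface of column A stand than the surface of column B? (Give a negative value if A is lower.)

1.24 km

For any compensation level in the mantle, the mantle terms cancel and isostasy reduces to e = (Σt_A − Σt_B) − (Σ(ρt)_A − Σ(ρt)_B) / ρ_m.
Σt_A = 28.45 km; Σt_B = 28.52 km; Σ(ρt)_A = 77192.961; Σ(ρt)_B = 81634.58 (in km·kg/m³).
e = (28.45 − 28.52) − (77192.961 − 81634.58) / 3390 = 1.24 km.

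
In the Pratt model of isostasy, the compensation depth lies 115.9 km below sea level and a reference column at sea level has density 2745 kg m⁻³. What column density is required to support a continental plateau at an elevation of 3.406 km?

Pratt balance: ρ_ref D = ρ (D + h).
ρ = ρ_ref D/(D + h) = 2745 × 115.9 km/(115.9 km + 3.406 km) = 2670 kg m⁻³.

2670 kg m⁻³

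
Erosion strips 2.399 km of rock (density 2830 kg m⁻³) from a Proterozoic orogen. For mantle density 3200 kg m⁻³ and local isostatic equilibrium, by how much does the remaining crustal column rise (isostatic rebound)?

2.12 km

Unloading: uplift u = e ρ_c/ρ_m = 2.399 km × 2830/3200 = 2.12 km.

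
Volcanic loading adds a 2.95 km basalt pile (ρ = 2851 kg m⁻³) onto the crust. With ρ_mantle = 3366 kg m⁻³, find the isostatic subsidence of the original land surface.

2.5 km

Subaerial loading: s = t ρ_load / ρ_m.
s = 2.95 km × 2851/3366 = 2.5 km.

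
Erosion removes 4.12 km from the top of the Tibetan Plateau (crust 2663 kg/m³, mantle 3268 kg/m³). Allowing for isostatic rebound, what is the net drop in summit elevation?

Rebound u = e ρ_c/ρ_m = 4.12 km × 2663/3268 = 3.357 km.
Net surface drop = e − u = 4.12 km − 3.357 km = e (ρ_m − ρ_c)/ρ_m = 0.763 km.

0.763 km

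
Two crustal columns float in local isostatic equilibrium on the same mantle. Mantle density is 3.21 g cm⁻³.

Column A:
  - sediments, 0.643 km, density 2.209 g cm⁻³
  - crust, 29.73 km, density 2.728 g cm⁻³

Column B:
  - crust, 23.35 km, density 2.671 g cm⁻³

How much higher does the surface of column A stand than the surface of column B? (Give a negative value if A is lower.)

0.744 km

For any compensation level in the mantle, the mantle terms cancel and isostasy reduces to e = (Σt_A − Σt_B) − (Σ(ρt)_A − Σ(ρt)_B) / ρ_m.
Σt_A = 30.373 km; Σt_B = 23.35 km; Σ(ρt)_A = 82.523827; Σ(ρt)_B = 62.36785 (in km·g cm⁻³).
e = (30.373 − 23.35) − (82.523827 − 62.36785) / 3.21 = 0.744 km.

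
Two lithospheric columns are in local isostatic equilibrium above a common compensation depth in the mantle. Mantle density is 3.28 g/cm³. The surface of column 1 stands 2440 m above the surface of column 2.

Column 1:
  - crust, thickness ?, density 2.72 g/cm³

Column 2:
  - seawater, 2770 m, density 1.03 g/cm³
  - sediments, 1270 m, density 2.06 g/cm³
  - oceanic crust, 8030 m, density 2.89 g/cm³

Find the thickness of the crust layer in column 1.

Take the compensation level at the base of the deeper column (depth z_c below the surface of column 1) and equate Σ ρ_i t_i down to z_c; mantle fills any gap and the z_c terms cancel.
Column 1: x×2.72 + (z_c − 0 − x)×3.28
Column 2: 2440×0 + 2770×1.03 + 1270×2.06 + 8030×2.89 + (z_c − 2440 − 12070)×3.28
The z_c×3.28 term appears on both sides and cancels. Collect the known terms of each column as K = Σ(ρt)_known − 3.28 × (depth of known layers): K_1 = 0 − 3.28×0 = 0; K_2 = 28676 − 3.28×(2440 + 12070) = −18916.8.
Balance: K_1 − x×(3.28 − 2.72) = K_2, so x = (K_1 − K_2)/(3.28 − 2.72) = 18916.8/0.56 = 33800 m.

33800 m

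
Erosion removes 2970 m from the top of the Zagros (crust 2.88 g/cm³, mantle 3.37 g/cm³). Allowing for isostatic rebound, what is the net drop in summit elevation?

432 m

Rebound u = e ρ_c/ρ_m = 2970 m × 2.88/3.37 = 2538 m.
Net surface drop = e − u = 2970 m − 2538 m = e (ρ_m − ρ_c)/ρ_m = 432 m.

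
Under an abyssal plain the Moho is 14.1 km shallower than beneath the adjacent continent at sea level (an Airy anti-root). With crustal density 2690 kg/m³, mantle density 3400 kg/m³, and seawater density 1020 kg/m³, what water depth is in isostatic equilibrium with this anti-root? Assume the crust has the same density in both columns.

Replacing a thickness d of crust by seawater at the top must be balanced by replacing crust with mantle at the base: d (ρ_c − ρ_w) = a (ρ_m − ρ_c).
d = a (ρ_m − ρ_c)/(ρ_c − ρ_w) = 14.1 km × 710/1670 = 5.99 km.

5.99 km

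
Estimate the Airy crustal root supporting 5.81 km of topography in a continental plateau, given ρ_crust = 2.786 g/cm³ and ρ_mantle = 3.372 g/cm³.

Isostatic balance requires: the weight of the topography is balanced by the buoyancy of the root, ρ_c h = (ρ_m − ρ_c) r.
r = h · ρ_c / (ρ_m − ρ_c) = 5.81 km × 2.786 / (3.372 − 2.786) = 27.6 km.

27.6 km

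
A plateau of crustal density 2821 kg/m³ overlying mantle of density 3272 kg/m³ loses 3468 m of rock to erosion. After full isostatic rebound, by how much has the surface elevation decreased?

478 m

Rebound u = e ρ_c/ρ_m = 3468 m × 2821/3272 = 2990 m.
Net surface drop = e − u = 3468 m − 2990 m = e (ρ_m − ρ_c)/ρ_m = 478 m.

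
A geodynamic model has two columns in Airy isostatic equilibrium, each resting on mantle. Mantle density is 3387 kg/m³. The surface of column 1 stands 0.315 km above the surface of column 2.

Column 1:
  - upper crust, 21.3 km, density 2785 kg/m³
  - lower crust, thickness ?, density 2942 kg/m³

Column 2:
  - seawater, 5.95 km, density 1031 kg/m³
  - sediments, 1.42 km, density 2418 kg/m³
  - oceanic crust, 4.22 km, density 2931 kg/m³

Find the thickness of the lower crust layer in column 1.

Take the compensation level at the base of the deeper column (depth z_c below the surface of column 1) and equate Σ ρ_i t_i down to z_c; mantle fills any gap and the z_c terms cancel.
Column 1: 21.3×2785 + x×2942 + (z_c − 21.3 − x)×3387
Column 2: 0.315×0 + 5.95×1031 + 1.42×2418 + 4.22×2931 + (z_c − 0.315 − 11.59)×3387
The z_c×3387 term appears on both sides and cancels. Collect the known terms of each column as K = Σ(ρt)_known − 3387 × (depth of known layers): K_1 = 59320.5 − 3387×21.3 = −12822.6; K_2 = 21936.83 − 3387×(0.315 + 11.59) = −18385.405.
Balance: K_1 − x×(3387 − 2942) = K_2, so x = (K_1 − K_2)/(3387 − 2942) = 5562.81/445 = 12.5 km.

12.5 km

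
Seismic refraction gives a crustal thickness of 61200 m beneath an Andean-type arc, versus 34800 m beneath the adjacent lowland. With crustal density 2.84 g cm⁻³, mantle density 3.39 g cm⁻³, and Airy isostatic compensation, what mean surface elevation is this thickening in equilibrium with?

4280 m

Excess crust Δ = 61200 m − 34800 m = 26400 m, split between elevation h and root r with h + r = Δ.
Airy balance ρ_c h = (ρ_m − ρ_c) r gives r = h ρ_c/(ρ_m − ρ_c), so h (1 + ρ_c/(ρ_m − ρ_c)) = Δ, i.e. h = Δ (ρ_m − ρ_c)/ρ_m.
h = 26400 m × 0.55/3.39 = 4280 m.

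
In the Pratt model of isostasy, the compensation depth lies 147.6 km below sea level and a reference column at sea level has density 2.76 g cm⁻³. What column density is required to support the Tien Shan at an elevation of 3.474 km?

2.7 g cm⁻³

Pratt balance: ρ_ref D = ρ (D + h).
ρ = ρ_ref D/(D + h) = 2.76 × 147.6 km/(147.6 km + 3.474 km) = 2.7 g cm⁻³.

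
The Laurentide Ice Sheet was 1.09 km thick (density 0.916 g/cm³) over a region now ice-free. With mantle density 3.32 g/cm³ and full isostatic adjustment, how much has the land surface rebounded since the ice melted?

0.301 km

Removing the load lets mantle flow back in; uplift u satisfies ρ_ice t = ρ_m u.
u = t ρ_ice/ρ_m = 1.09 km × 0.916/3.32 = 0.301 km.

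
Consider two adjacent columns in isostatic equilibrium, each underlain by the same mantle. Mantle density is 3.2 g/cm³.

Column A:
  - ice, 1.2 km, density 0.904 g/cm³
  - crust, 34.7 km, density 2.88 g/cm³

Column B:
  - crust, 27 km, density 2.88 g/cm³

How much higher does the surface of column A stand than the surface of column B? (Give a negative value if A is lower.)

1.63 km

For any compensation level in the mantle, the mantle terms cancel and isostasy reduces to e = (Σt_A − Σt_B) − (Σ(ρt)_A − Σ(ρt)_B) / ρ_m.
Σt_A = 35.9 km; Σt_B = 27 km; Σ(ρt)_A = 101.0208; Σ(ρt)_B = 77.76 (in km·g/cm³).
e = (35.9 − 27) − (101.0208 − 77.76) / 3.2 = 1.63 km.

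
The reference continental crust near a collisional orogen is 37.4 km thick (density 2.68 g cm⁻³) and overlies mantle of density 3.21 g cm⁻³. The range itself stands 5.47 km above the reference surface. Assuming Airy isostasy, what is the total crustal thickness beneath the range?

70.5 km

Root depth r = h ρ_c / (ρ_m − ρ_c) = 5.47 km × 2.68 / 0.53 = 27.66 km.
Total thickness = T + h + r = 37.4 km + 5.47 km + 27.66 km = 70.5 km.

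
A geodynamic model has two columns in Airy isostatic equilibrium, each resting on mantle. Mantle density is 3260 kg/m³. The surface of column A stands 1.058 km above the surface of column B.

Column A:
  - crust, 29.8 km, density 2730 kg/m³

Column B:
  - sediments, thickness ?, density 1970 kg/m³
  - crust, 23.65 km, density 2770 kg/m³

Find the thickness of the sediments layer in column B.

0.586 km

Take the compensation level at the base of the deeper column (depth z_c below the surface of column A) and equate Σ ρ_i t_i down to z_c; mantle fills any gap and the z_c terms cancel.
Column A: 29.8×2730 + (z_c − 29.8)×3260
Column B: 1.058×0 + x×1970 + 23.65×2770 + (z_c − 1.058 − 23.65 − x)×3260
The z_c×3260 term appears on both sides and cancels. Collect the known terms of each column as K = Σ(ρt)_known − 3260 × (depth of known layers): K_A = 81354 − 3260×29.8 = −15794; K_B = 65510.5 − 3260×(1.058 + 23.65) = −15037.58.
Balance: K_A = K_B − x×(3260 − 1970), so x = (K_B − K_A)/(3260 − 1970) = 756.42/1290 = 0.586 km.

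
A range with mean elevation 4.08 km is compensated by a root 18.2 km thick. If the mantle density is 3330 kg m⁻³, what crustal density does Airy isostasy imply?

2720 kg m⁻³

ρ_c h = (ρ_m − ρ_c) r → ρ_c (h + r) = ρ_m r → ρ_c = ρ_m r / (h + r).
ρ_c = 3330 × 18.2 km / (4.08 km + 18.2 km) = 2720 kg m⁻³.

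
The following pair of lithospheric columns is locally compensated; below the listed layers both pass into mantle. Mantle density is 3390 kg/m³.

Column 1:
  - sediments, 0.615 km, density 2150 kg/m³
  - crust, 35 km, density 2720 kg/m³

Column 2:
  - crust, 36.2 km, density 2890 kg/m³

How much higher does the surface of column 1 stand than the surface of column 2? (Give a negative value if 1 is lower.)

1.8 km

For any compensation level in the mantle, the mantle terms cancel and isostasy reduces to e = (Σt_1 − Σt_2) − (Σ(ρt)_1 − Σ(ρt)_2) / ρ_m.
Σt_1 = 35.615 km; Σt_2 = 36.2 km; Σ(ρt)_1 = 96522.25; Σ(ρt)_2 = 104618 (in km·kg/m³).
e = (35.615 − 36.2) − (96522.25 − 104618) / 3390 = 1.8 km.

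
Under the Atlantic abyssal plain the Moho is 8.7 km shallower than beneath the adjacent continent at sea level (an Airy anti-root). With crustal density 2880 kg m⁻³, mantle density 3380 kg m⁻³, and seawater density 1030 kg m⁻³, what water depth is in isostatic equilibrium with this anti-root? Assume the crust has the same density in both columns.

Replacing a thickness d of crust by seawater at the top must be balanced by replacing crust with mantle at the base: d (ρ_c − ρ_w) = a (ρ_m − ρ_c).
d = a (ρ_m − ρ_c)/(ρ_c − ρ_w) = 8.7 km × 500/1850 = 2.35 km.

2.35 km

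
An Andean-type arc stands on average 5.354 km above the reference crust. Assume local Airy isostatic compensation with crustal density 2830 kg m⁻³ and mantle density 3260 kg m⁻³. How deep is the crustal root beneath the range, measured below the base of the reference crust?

35.2 km

For local isostatic compensation: the weight of the topography is balanced by the buoyancy of the root, ρ_c h = (ρ_m − ρ_c) r.
r = h · ρ_c / (ρ_m − ρ_c) = 5.354 km × 2830 / (3260 − 2830) = 35.2 km.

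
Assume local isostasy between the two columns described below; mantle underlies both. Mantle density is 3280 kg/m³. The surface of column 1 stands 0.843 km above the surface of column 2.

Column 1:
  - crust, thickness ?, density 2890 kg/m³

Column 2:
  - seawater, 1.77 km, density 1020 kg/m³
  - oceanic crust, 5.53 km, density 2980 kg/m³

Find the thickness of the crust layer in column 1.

21.6 km

Take the compensation level at the base of the deeper column (depth z_c below the surface of column 1) and equate Σ ρ_i t_i down to z_c; mantle fills any gap and the z_c terms cancel.
Column 1: x×2890 + (z_c − 0 − x)×3280
Column 2: 0.843×0 + 1.77×1020 + 5.53×2980 + (z_c − 0.843 − 7.3)×3280
The z_c×3280 term appears on both sides and cancels. Collect the known terms of each column as K = Σ(ρt)_known − 3280 × (depth of known layers): K_1 = 0 − 3280×0 = 0; K_2 = 18284.8 − 3280×(0.843 + 7.3) = −8424.24.
Balance: K_1 − x×(3280 − 2890) = K_2, so x = (K_1 − K_2)/(3280 − 2890) = 8424.24/390 = 21.6 km.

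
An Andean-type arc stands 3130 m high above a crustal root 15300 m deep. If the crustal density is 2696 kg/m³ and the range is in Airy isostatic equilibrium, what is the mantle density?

3250 kg/m³

Airy balance: ρ_c h = (ρ_m − ρ_c) r → ρ_m = ρ_c (1 + h/r).
ρ_m = 2696 × (1 + 3130 m/15300 m) = 3250 kg/m³.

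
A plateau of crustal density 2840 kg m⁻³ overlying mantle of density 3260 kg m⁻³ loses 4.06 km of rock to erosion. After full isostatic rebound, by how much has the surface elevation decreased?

0.523 km

Rebound u = e ρ_c/ρ_m = 4.06 km × 2840/3260 = 3.537 km.
Net surface drop = e − u = 4.06 km − 3.537 km = e (ρ_m − ρ_c)/ρ_m = 0.523 km.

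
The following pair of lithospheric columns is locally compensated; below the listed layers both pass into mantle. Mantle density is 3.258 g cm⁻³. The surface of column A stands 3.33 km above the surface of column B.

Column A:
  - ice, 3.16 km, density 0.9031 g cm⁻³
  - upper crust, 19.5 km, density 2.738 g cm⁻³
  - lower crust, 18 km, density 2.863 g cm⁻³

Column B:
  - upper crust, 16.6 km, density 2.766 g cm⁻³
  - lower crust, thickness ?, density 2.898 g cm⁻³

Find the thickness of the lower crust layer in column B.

15.8 km

Take the compensation level at the base of the deeper column (depth z_c below the surface of column A) and equate Σ ρ_i t_i down to z_c; mantle fills any gap and the z_c terms cancel.
Column A: 3.16×0.9031 + 19.5×2.738 + 18×2.863 + (z_c − 40.66)×3.258
Column B: 3.33×0 + 16.6×2.766 + x×2.898 + (z_c − 3.33 − 16.6 − x)×3.258
The z_c×3.258 term appears on both sides and cancels. Collect the known terms of each column as K = Σ(ρt)_known − 3.258 × (depth of known layers): K_A = 107.778796 − 3.258×40.66 = −24.691484; K_B = 45.9156 − 3.258×(3.33 + 16.6) = −19.01634.
Balance: K_A = K_B − x×(3.258 − 2.898), so x = (K_B − K_A)/(3.258 − 2.898) = 5.67514/0.36 = 15.8 km.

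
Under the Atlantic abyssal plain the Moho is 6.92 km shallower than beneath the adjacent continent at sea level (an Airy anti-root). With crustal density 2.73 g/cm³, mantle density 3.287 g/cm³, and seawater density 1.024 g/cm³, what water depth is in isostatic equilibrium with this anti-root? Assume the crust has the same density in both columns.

2.26 km

Replacing a thickness d of crust by seawater at the top must be balanced by replacing crust with mantle at the base: d (ρ_c − ρ_w) = a (ρ_m − ρ_c).
d = a (ρ_m − ρ_c)/(ρ_c − ρ_w) = 6.92 km × 0.557/1.706 = 2.26 km.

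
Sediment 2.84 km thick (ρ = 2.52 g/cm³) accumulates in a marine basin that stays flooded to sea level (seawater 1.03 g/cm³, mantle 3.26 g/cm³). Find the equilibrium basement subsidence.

Submarine loading: the sediment displaces seawater, and the subsidence is in turn flooded, so s (ρ_m − ρ_w) = t (ρ_sed − ρ_w).
s = 2.84 km × (2.52 − 1.03) / (3.26 − 1.03) = 1.9 km.

1.9 km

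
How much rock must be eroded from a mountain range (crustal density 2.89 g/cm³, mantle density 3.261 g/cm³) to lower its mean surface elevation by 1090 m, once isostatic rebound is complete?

9580 m

Net drop Δ = e − u = e − e ρ_c/ρ_m = e (ρ_m − ρ_c)/ρ_m.
e = Δ ρ_m/(ρ_m − ρ_c) = 1090 m × 3.261/0.371 = 9580 m.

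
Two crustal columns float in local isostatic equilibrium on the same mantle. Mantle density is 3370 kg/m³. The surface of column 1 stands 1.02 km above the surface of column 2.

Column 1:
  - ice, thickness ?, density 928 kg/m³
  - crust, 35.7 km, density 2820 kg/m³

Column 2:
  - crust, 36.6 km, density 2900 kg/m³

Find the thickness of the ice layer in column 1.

Take the compensation level at the base of the deeper column (depth z_c below the surface of column 1) and equate Σ ρ_i t_i down to z_c; mantle fills any gap and the z_c terms cancel.
Column 1: x×928 + 35.7×2820 + (z_c − 35.7 − x)×3370
Column 2: 1.02×0 + 36.6×2900 + (z_c − 1.02 − 36.6)×3370
The z_c×3370 term appears on both sides and cancels. Collect the known terms of each column as K = Σ(ρt)_known − 3370 × (depth of known layers): K_1 = 100674 − 3370×35.7 = −19635; K_2 = 106140 − 3370×(1.02 + 36.6) = −20639.4.
Balance: K_1 − x×(3370 − 928) = K_2, so x = (K_1 − K_2)/(3370 − 928) = 1004.4/2442 = 0.411 km.

0.411 km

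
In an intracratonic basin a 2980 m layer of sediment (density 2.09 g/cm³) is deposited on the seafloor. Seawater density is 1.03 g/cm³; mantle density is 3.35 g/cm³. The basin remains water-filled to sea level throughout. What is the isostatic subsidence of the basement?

1360 m

Submarine loading: the sediment displaces seawater, and the subsidence is in turn flooded, so s (ρ_m − ρ_w) = t (ρ_sed − ρ_w).
s = 2980 m × (2.09 − 1.03) / (3.35 − 1.03) = 1360 m.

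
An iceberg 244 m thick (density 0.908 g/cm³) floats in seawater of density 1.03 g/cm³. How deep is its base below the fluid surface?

Draft d = t ρ_obj/ρ_fluid = 244 m × 0.908/1.03 = 215 m.

215 m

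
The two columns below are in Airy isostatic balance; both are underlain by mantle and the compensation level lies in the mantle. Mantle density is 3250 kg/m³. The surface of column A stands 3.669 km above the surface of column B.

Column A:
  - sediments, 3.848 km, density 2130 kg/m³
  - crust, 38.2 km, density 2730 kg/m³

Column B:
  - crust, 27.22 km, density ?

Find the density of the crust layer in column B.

2800 kg/m³

Take the compensation level at the base of the deeper column (depth z_c below the surface of column A) and equate Σ ρ_i t_i down to z_c; mantle fills any gap and the z_c terms cancel.
Column A: 3.848×2130 + 38.2×2730 + (z_c − 42.048)×3250
Column B: 3.669×0 + 27.22×ρ + (z_c − 3.669 − 27.22)×3250
The z_c×3250 term appears on both sides and cancels. Collect the known terms of each column as K = Σ(ρt)_known − 3250 × (depth of known layers): K_A = 112482.24 − 3250×42.048 = −24173.76; K_B = 0 − 3250×(3.669 + 27.22) = −100389.25.
Balance: K_A = K_B + 27.22×ρ, so ρ = (K_A − K_B)/27.22 = 76215.5/27.22 = 2800 kg/m³.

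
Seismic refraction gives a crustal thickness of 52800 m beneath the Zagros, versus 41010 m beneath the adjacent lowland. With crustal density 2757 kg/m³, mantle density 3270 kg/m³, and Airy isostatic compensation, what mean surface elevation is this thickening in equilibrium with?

1850 m

Excess crust Δ = 52800 m − 41010 m = 11790 m, split between elevation h and root r with h + r = Δ.
Airy balance ρ_c h = (ρ_m − ρ_c) r gives r = h ρ_c/(ρ_m − ρ_c), so h (1 + ρ_c/(ρ_m − ρ_c)) = Δ, i.e. h = Δ (ρ_m − ρ_c)/ρ_m.
h = 11790 m × 513/3270 = 1850 m.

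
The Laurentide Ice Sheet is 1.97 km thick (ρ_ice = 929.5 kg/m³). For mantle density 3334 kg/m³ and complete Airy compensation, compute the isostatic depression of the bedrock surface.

0.549 km

In Airy isostatic equilibrium: the ice load ρ_ice t is balanced by mantle displaced below, ρ_m s.
s = t ρ_ice / ρ_m = 1.97 km × 929.5/3334 = 0.549 km.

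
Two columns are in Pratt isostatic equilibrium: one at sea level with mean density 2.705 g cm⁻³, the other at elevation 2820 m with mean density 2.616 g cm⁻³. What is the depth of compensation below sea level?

82900 m

ρ_ref D = ρ (D + h) → D (ρ_ref − ρ) = ρ h.
D = ρ h/(ρ_ref − ρ) = 2.616 × 2820 m/(2.705 − 2.616) = 82900 m.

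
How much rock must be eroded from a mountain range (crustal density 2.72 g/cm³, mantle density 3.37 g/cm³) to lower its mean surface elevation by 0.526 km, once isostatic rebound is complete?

Net drop Δ = e − u = e − e ρ_c/ρ_m = e (ρ_m − ρ_c)/ρ_m.
e = Δ ρ_m/(ρ_m − ρ_c) = 0.526 km × 3.37/0.65 = 2.73 km.

2.73 km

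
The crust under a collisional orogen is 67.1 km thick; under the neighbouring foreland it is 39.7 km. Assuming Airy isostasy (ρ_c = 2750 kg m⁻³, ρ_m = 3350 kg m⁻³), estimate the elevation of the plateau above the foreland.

Excess crust Δ = 67.1 km − 39.7 km = 27.4 km, split between elevation h and root r with h + r = Δ.
Airy balance ρ_c h = (ρ_m − ρ_c) r gives r = h ρ_c/(ρ_m − ρ_c), so h (1 + ρ_c/(ρ_m − ρ_c)) = Δ, i.e. h = Δ (ρ_m − ρ_c)/ρ_m.
h = 27.4 km × 600/3350 = 4.91 km.

4.91 km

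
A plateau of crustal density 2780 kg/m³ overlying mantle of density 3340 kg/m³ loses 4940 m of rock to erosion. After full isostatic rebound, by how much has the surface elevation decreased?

Rebound u = e ρ_c/ρ_m = 4940 m × 2780/3340 = 4112 m.
Net surface drop = e − u = 4940 m − 4112 m = e (ρ_m − ρ_c)/ρ_m = 828 m.

828 m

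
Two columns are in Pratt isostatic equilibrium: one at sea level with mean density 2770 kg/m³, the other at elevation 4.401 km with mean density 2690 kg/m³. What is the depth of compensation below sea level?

148 km

ρ_ref D = ρ (D + h) → D (ρ_ref − ρ) = ρ h.
D = ρ h/(ρ_ref − ρ) = 2690 × 4.401 km/(2770 − 2690) = 148 km.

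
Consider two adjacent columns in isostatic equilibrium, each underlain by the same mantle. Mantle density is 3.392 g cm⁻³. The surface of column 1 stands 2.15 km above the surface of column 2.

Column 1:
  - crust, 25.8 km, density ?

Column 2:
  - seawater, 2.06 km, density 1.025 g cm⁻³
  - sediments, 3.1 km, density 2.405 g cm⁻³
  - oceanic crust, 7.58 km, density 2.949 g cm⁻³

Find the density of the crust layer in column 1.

Take the compensation level at the base of the deeper column (depth z_c below the surface of column 1) and equate Σ ρ_i t_i down to z_c; mantle fills any gap and the z_c terms cancel.
Column 1: 25.8×ρ + (z_c − 25.8)×3.392
Column 2: 2.15×0 + 2.06×1.025 + 3.1×2.405 + 7.58×2.949 + (z_c − 2.15 − 12.74)×3.392
The z_c×3.392 term appears on both sides and cancels. Collect the known terms of each column as K = Σ(ρt)_known − 3.392 × (depth of known layers): K_1 = 0 − 3.392×25.8 = −87.5136; K_2 = 31.92042 − 3.392×(2.15 + 12.74) = −18.58646.
Balance: K_1 + 25.8×ρ = K_2, so ρ = (K_2 − K_1)/25.8 = 68.9271/25.8 = 2.67 g cm⁻³.

2.67 g cm⁻³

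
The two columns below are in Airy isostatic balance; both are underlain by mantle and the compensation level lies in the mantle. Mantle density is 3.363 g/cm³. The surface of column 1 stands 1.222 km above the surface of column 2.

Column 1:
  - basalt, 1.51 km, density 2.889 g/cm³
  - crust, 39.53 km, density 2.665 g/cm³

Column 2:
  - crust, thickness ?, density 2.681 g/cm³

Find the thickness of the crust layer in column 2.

Take the compensation level at the base of the deeper column (depth z_c below the surface of column 1) and equate Σ ρ_i t_i down to z_c; mantle fills any gap and the z_c terms cancel.
Column 1: 1.51×2.889 + 39.53×2.665 + (z_c − 41.04)×3.363
Column 2: 1.222×0 + x×2.681 + (z_c − 1.222 − 0 − x)×3.363
The z_c×3.363 term appears on both sides and cancels. Collect the known terms of each column as K = Σ(ρt)_known − 3.363 × (depth of known layers): K_1 = 109.70984 − 3.363×41.04 = −28.30768; K_2 = 0 − 3.363×(1.222 + 0) = −4.109586.
Balance: K_1 = K_2 − x×(3.363 − 2.681), so x = (K_2 − K_1)/(3.363 − 2.681) = 24.1981/0.682 = 35.5 km.

35.5 km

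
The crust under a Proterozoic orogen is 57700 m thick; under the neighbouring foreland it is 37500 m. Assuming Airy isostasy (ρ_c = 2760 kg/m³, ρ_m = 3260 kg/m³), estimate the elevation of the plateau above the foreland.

3100 m

Excess crust Δ = 57700 m − 37500 m = 20200 m, split between elevation h and root r with h + r = Δ.
Airy balance ρ_c h = (ρ_m − ρ_c) r gives r = h ρ_c/(ρ_m − ρ_c), so h (1 + ρ_c/(ρ_m − ρ_c)) = Δ, i.e. h = Δ (ρ_m − ρ_c)/ρ_m.
h = 20200 m × 500/3260 = 3100 m.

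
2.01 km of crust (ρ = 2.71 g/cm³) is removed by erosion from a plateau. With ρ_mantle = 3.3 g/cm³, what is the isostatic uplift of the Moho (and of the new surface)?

Unloading: uplift u = e ρ_c/ρ_m = 2.01 km × 2.71/3.3 = 1.65 km.

1.65 km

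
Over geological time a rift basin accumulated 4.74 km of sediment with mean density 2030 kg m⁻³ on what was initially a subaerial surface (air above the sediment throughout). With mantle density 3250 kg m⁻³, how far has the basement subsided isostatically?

2.96 km

Subaerial load: s = t ρ_sed / ρ_m = 4.74 km × 2030/3250 = 2.96 km.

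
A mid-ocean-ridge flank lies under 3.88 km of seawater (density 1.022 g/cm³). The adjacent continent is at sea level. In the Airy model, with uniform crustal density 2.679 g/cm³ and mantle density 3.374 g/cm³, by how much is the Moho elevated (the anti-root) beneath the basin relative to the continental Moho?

9.25 km

In Airy isostatic equilibrium: replacing crust with seawater at the top is compensated by replacing crust with mantle at the base: d (ρ_c − ρ_w) = a (ρ_m − ρ_c).
a = d (ρ_c − ρ_w)/(ρ_m − ρ_c) = 3.88 km × 1.657/0.695 = 9.25 km.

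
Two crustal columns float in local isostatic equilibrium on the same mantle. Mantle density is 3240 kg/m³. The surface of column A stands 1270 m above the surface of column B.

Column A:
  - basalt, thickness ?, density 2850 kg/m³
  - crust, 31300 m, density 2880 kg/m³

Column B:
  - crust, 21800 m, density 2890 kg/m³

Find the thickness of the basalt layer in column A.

Take the compensation level at the base of the deeper column (depth z_c below the surface of column A) and equate Σ ρ_i t_i down to z_c; mantle fills any gap and the z_c terms cancel.
Column A: x×2850 + 31300×2880 + (z_c − 31300 − x)×3240
Column B: 1270×0 + 21800×2890 + (z_c − 1270 − 21800)×3240
The z_c×3240 term appears on both sides and cancels. Collect the known terms of each column as K = Σ(ρt)_known − 3240 × (depth of known layers): K_A = 90144000 − 3240×31300 = −11268000; K_B = 63002000 − 3240×(1270 + 21800) = −11744800.
Balance: K_A − x×(3240 − 2850) = K_B, so x = (K_A − K_B)/(3240 − 2850) = 476800/390 = 1220 m.

1220 m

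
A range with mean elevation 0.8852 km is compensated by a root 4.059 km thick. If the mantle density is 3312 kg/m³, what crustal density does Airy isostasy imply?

2720 kg/m³

ρ_c h = (ρ_m − ρ_c) r → ρ_c (h + r) = ρ_m r → ρ_c = ρ_m r / (h + r).
ρ_c = 3312 × 4.059 km / (0.8852 km + 4.059 km) = 2720 kg/m³.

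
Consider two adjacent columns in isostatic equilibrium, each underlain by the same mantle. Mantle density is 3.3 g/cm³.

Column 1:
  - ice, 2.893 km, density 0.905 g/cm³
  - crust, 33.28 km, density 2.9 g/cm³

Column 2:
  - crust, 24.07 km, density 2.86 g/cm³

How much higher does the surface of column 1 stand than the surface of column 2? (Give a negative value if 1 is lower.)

For any compensation level in the mantle, the mantle terms cancel and isostasy reduces to e = (Σt_1 − Σt_2) − (Σ(ρt)_1 − Σ(ρt)_2) / ρ_m.
Σt_1 = 36.173 km; Σt_2 = 24.07 km; Σ(ρt)_1 = 99.130165; Σ(ρt)_2 = 68.8402 (in km·g/cm³).
e = (36.173 − 24.07) − (99.130165 − 68.8402) / 3.3 = 2.92 km.

2.92 km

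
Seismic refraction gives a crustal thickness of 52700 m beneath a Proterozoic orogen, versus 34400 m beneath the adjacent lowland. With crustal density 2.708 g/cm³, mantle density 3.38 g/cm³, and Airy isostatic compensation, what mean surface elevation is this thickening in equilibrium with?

3640 m

Excess crust Δ = 52700 m − 34400 m = 18300 m, split between elevation h and root r with h + r = Δ.
Airy balance ρ_c h = (ρ_m − ρ_c) r gives r = h ρ_c/(ρ_m − ρ_c), so h (1 + ρ_c/(ρ_m − ρ_c)) = Δ, i.e. h = Δ (ρ_m − ρ_c)/ρ_m.
h = 18300 m × 0.672/3.38 = 3640 m.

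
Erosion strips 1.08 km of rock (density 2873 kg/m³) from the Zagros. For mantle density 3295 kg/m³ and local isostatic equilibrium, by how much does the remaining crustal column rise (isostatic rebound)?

Unloading: uplift u = e ρ_c/ρ_m = 1.08 km × 2873/3295 = 0.942 km.

0.942 km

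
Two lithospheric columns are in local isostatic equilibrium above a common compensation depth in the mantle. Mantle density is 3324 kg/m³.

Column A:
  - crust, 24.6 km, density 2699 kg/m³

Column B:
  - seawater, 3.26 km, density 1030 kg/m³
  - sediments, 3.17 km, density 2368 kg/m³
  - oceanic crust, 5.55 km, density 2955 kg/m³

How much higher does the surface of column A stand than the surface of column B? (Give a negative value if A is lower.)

For any compensation level in the mantle, the mantle terms cancel and isostasy reduces to e = (Σt_A − Σt_B) − (Σ(ρt)_A − Σ(ρt)_B) / ρ_m.
Σt_A = 24.6 km; Σt_B = 11.98 km; Σ(ρt)_A = 66395.4; Σ(ρt)_B = 27264.61 (in km·kg/m³).
e = (24.6 − 11.98) − (66395.4 − 27264.61) / 3324 = 0.848 km.

0.848 km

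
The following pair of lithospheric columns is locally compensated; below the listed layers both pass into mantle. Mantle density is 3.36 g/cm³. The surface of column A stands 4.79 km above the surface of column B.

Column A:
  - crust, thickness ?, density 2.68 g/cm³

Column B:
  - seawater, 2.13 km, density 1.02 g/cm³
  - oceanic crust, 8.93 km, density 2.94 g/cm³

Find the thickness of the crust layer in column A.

36.5 km

Take the compensation level at the base of the deeper column (depth z_c below the surface of column A) and equate Σ ρ_i t_i down to z_c; mantle fills any gap and the z_c terms cancel.
Column A: x×2.68 + (z_c − 0 − x)×3.36
Column B: 4.79×0 + 2.13×1.02 + 8.93×2.94 + (z_c − 4.79 − 11.06)×3.36
The z_c×3.36 term appears on both sides and cancels. Collect the known terms of each column as K = Σ(ρt)_known − 3.36 × (depth of known layers): K_A = 0 − 3.36×0 = 0; K_B = 28.4268 − 3.36×(4.79 + 11.06) = −24.8292.
Balance: K_A − x×(3.36 − 2.68) = K_B, so x = (K_A − K_B)/(3.36 − 2.68) = 24.8292/0.68 = 36.5 km.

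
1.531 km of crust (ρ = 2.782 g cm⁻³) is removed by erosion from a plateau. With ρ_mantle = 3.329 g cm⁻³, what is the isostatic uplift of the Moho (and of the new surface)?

1.28 km

Unloading: uplift u = e ρ_c/ρ_m = 1.531 km × 2.782/3.329 = 1.28 km.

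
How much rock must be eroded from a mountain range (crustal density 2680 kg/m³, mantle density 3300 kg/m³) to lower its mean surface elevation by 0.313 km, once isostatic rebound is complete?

Net drop Δ = e − u = e − e ρ_c/ρ_m = e (ρ_m − ρ_c)/ρ_m.
e = Δ ρ_m/(ρ_m − ρ_c) = 0.313 km × 3300/620 = 1.67 km.

1.67 km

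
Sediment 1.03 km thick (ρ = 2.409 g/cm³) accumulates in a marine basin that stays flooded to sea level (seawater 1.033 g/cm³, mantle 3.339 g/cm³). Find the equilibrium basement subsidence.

Submarine loading: the sediment displaces seawater, and the subsidence is in turn flooded, so s (ρ_m − ρ_w) = t (ρ_sed − ρ_w).
s = 1.03 km × (2.409 − 1.033) / (3.339 − 1.033) = 0.615 km.

0.615 km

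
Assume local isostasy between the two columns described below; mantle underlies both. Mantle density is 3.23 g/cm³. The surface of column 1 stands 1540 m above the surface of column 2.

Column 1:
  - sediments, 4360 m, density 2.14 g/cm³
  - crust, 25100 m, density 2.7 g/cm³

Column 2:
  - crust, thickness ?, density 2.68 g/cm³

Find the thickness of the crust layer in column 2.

23800 m

Take the compensation level at the base of the deeper column (depth z_c below the surface of column 1) and equate Σ ρ_i t_i down to z_c; mantle fills any gap and the z_c terms cancel.
Column 1: 4360×2.14 + 25100×2.7 + (z_c − 29460)×3.23
Column 2: 1540×0 + x×2.68 + (z_c − 1540 − 0 − x)×3.23
The z_c×3.23 term appears on both sides and cancels. Collect the known terms of each column as K = Σ(ρt)_known − 3.23 × (depth of known layers): K_1 = 77100.4 − 3.23×29460 = −18055.4; K_2 = 0 − 3.23×(1540 + 0) = −4974.2.
Balance: K_1 = K_2 − x×(3.23 − 2.68), so x = (K_2 − K_1)/(3.23 − 2.68) = 13081.2/0.55 = 23800 m.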